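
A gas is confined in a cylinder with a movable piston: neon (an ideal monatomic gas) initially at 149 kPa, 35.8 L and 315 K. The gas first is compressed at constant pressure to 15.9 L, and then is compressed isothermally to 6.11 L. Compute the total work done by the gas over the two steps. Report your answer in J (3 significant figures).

Step 1 (isobaric): W = PΔV = (149 kPa)(15.9 − 35.8 L) = -2965 J.
After step 1: P = 149 kPa, V = 15.9 L, T = 139.9 K.
Step 2 (isothermal): W = P₁V₁ ln(V₂/V₁) = (2369) ln(6.11/15.9) = -2266 J.
W_total = -2965 − 2266 = -5231 J.

W_total ≈ -5230 J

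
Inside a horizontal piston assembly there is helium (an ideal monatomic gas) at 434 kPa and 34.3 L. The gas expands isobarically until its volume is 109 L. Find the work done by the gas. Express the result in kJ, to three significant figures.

Isobaric: W = P ΔV.
W = (434 kPa)(109 − 34.3 L) = (434)(74.7) = 32420 J.

W ≈ 32.4 kJ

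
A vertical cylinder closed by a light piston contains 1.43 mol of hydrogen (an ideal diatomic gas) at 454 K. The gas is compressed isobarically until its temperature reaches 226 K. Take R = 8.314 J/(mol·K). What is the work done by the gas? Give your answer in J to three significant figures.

Isobaric: W = P ΔV = nR ΔT.
W = (1.43)(8.314)(226 − 454) = -2711 J.

W ≈ -2710 J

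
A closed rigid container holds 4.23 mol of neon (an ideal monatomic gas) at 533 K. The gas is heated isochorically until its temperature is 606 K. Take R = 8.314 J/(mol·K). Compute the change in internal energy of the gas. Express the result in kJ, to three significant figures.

ΔU ≈ 3.85 kJ

Constant volume ⇒ W = 0, so Q = ΔU = nCᵥΔT with Cᵥ = 3R/2 = 12.47 J/(mol·K).
ΔU = (4.23)(12.47)(606 − 533) = 3851 J.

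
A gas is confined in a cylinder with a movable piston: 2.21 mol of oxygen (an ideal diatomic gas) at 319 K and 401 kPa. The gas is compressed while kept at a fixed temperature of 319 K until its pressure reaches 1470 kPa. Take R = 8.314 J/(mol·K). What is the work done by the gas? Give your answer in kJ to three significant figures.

W ≈ -7.61 kJ

Isothermal process: W = nRT ln(V₂/V₁) = nRT ln(P₁/P₂).
W = (2.21)(8.314)(319) × ln(401/1470)
  = 5861 × ln(0.2728) = 5861 × -1.299
W_by_gas = -7614 J.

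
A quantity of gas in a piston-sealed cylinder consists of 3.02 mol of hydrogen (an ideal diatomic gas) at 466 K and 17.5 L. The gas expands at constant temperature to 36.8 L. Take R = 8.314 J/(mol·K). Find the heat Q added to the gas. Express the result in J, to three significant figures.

Q ≈ 8700 J

Isothermal ⇒ ΔU = 0, so Q = W = nRT ln(V₂/V₁).
Q = (3.02)(8.314)(466) ln(36.8/17.5) = 11700 × 0.7433 = 8697 J.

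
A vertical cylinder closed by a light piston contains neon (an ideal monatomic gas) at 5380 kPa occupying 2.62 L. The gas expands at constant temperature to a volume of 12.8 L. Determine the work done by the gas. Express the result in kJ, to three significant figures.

Isothermal: W = nRT ln(V₂/V₁) = P₁V₁ ln(V₂/V₁).
P₁V₁ = (5380 kPa)(2.62 L) = 14096 J.
W = 14096 × ln(12.8/2.62) = 14096 × 1.586
W_by_gas = 22359 J.

W ≈ 22.4 kJ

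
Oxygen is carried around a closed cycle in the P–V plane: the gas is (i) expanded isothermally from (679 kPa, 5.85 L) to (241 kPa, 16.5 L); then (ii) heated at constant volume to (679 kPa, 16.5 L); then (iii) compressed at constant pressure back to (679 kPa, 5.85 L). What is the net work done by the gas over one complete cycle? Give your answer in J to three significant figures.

W_net ≈ -3110 J

Leg (i): W = PᵢVᵢ ln(V_f/Vᵢ) = (3972) ln(16.5/5.85) = 4119 J.
Leg (ii): W = 0.
Leg (iii): W = PΔV = (679)(5.85 − 16.5) = -7231 J.
W_net = 4119 − 7231 = -3113 J.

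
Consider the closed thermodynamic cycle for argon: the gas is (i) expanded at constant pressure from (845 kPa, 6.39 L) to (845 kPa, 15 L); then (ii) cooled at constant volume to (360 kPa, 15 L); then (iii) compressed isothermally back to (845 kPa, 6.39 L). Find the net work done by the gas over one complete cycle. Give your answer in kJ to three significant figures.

W_net ≈ 2.67 kJ

Leg (i): W = PΔV = (845)(15 − 6.39) = 7275 J.
Leg (ii): W = 0.
Leg (iii): W = PᵢVᵢ ln(V_f/Vᵢ) = (5400) ln(6.39/15) = -4608 J.
W_net = 7275 − 4608 = 2668 J.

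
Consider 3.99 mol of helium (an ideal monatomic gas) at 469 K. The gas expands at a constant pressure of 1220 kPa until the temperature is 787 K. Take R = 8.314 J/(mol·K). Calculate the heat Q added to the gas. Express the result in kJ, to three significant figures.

Isobaric: W = nRΔT = (3.99)(8.314)(318) = 10549 J.
ΔU = nCᵥΔT with Cᵥ = 3R/2: ΔU = (3.99)(12.47)(318) = 15823 J.
Q = ΔU + W = 15823 + 10549 = 26372 J.

Q ≈ 26.4 kJ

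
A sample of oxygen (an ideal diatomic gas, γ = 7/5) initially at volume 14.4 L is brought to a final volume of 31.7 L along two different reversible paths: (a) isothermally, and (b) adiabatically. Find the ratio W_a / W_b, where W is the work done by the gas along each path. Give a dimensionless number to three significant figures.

W_a / W_b ≈ 1.17

Path (a) isothermal: W = P₁V₁ ln(V₂/V₁) → W_a/(P₁V₁) = 0.7891.
Path (b) adiabatic: W = P₁V₁(1 − (V₁/V₂)^(γ−1))/(γ−1) → W_b/(P₁V₁) = 0.6767.
W_a / W_b = 0.7891 / 0.6767 = 1.166.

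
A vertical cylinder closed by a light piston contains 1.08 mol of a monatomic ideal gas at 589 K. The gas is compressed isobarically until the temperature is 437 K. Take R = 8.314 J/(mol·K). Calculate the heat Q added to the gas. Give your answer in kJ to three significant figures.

Isobaric: W = nRΔT = (1.08)(8.314)(-152) = -1365 J.
ΔU = nCᵥΔT with Cᵥ = 3R/2: ΔU = (1.08)(12.47)(-152) = -2047 J.
Q = ΔU + W = -2047 − 1365 = -3412 J.

Q ≈ -3.41 kJ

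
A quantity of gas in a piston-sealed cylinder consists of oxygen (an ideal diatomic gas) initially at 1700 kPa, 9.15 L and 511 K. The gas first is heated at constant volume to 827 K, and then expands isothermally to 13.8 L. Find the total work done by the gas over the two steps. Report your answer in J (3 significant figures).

Step 1 (isochoric): W = 0 (constant volume).
After step 1: P = 2751 kPa (V unchanged).
Step 2 (isothermal): W = P₁V₁ ln(V₂/V₁) = (25174) ln(13.8/9.15) = 10344 J.
W_total = 0 + 10344 = 10344 J.

W_total ≈ 10300 J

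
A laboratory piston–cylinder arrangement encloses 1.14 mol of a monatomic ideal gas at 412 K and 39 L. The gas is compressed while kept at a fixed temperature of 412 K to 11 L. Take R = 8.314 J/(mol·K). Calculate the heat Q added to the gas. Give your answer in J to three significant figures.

Q ≈ -4940 J

Isothermal ⇒ ΔU = 0, so Q = W = nRT ln(V₂/V₁).
Q = (1.14)(8.314)(412) ln(11/39) = 3905 × -1.266 = -4942 J.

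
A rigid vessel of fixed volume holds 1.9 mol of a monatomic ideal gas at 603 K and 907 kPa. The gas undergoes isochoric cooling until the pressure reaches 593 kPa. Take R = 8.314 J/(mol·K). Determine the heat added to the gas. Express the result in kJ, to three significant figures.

Constant volume ⇒ W = 0, so Q = ΔU = nCᵥΔT with Cᵥ = 3R/2 = 12.47 J/(mol·K).
At constant V, T₂/T₁ = P₂/P₁ ⇒ ΔT = T₁(P₂/P₁ − 1) = 603·(593/907 − 1) = -208.8 K.
ΔU = (1.9)(12.47)(-208.8) = -4946 J.

Q ≈ -4.95 kJ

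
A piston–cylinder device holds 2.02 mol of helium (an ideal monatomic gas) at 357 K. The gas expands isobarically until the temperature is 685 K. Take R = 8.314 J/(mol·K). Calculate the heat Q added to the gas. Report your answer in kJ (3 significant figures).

Q ≈ 13.8 kJ

Isobaric: W = nRΔT = (2.02)(8.314)(328) = 5509 J.
ΔU = nCᵥΔT with Cᵥ = 3R/2: ΔU = (2.02)(12.47)(328) = 8263 J.
Q = ΔU + W = 8263 + 5509 = 13771 J.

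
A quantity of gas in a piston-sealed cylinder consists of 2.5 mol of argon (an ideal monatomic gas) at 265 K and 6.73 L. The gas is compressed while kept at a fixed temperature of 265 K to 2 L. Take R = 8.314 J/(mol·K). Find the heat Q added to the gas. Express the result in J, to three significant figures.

Q ≈ -6680 J

Isothermal ⇒ ΔU = 0, so Q = W = nRT ln(V₂/V₁).
Q = (2.5)(8.314)(265) ln(2/6.73) = 5508 × -1.213 = -6684 J.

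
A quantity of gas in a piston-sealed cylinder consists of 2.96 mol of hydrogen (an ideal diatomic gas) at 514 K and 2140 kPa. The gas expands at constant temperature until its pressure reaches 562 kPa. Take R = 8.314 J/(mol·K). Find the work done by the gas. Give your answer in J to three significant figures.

Isothermal process: W = nRT ln(V₂/V₁) = nRT ln(P₁/P₂).
W = (2.96)(8.314)(514) × ln(2140/562)
  = 12649 × ln(3.808) = 12649 × 1.337
W_by_gas = 16913 J.

W ≈ 16900 J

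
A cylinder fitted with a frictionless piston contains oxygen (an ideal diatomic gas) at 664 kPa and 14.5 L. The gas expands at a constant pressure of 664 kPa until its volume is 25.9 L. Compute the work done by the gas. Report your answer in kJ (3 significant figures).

Isobaric: W = P ΔV.
W = (664 kPa)(25.9 − 14.5 L) = (664)(11.4) = 7570 J.

W ≈ 7.57 kJ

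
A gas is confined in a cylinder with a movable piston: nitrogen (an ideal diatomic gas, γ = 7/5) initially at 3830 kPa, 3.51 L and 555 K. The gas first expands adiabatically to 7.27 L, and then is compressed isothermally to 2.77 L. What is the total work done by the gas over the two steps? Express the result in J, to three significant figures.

W_total ≈ -1200 J

Step 1 (adiabatic): W = (P₁V₁ − P₂V₂)/(γ−1) = (13443 − 10047)/0.4 = 8492 J.
After step 1: P = 1382 kPa, V = 7.27 L, T = 414.8 K.
Step 2 (isothermal): W = P₁V₁ ln(V₂/V₁) = (10047) ln(2.77/7.27) = -9694 J.
W_total = 8492 − 9694 = -1202 J.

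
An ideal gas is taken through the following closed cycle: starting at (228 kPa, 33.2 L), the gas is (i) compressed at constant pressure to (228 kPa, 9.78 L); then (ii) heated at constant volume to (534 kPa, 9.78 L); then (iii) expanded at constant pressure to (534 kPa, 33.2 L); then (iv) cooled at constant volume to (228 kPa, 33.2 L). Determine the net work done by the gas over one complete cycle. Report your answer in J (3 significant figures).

W_net ≈ 7170 J

Constant-volume legs do no work.
W(i) = (228)(9.78 − 33.2) = -5340 J; W(iii) = (534)(33.2 − 9.78) = 12506 J.
W_net = -5340 + 12506 = 7167 J (the clockwise enclosed area).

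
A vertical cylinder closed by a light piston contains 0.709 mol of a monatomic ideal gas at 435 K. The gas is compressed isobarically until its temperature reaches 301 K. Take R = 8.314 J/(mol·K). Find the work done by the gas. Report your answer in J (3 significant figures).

W ≈ -790 J

Isobaric: W = P ΔV = nR ΔT.
W = (0.709)(8.314)(301 − 435) = -789.9 J.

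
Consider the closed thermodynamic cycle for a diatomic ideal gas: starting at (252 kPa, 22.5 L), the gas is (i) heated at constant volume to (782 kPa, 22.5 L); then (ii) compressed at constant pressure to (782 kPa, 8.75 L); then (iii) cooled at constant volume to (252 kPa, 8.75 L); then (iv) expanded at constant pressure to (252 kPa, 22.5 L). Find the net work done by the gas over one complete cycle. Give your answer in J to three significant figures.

W_net ≈ -7290 J

Constant-volume legs do no work.
W(ii) = (782)(8.75 − 22.5) = -10752 J; W(iv) = (252)(22.5 − 8.75) = 3465 J.
W_net = -10752 + 3465 = -7288 J (the counter-clockwise enclosed area).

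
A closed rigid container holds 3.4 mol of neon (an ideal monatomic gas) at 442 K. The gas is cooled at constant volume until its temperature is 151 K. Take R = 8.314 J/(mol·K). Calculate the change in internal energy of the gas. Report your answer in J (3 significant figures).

ΔU ≈ -12300 J

Constant volume ⇒ W = 0, so Q = ΔU = nCᵥΔT with Cᵥ = 3R/2 = 12.47 J/(mol·K).
ΔU = (3.4)(12.47)(151 − 442) = -12339 J.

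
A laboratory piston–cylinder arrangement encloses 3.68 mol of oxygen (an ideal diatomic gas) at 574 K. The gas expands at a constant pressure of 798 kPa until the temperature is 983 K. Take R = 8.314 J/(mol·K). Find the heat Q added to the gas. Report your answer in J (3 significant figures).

Q ≈ 43800 J

Isobaric: W = nRΔT = (3.68)(8.314)(409) = 12514 J.
ΔU = nCᵥΔT with Cᵥ = 5R/2: ΔU = (3.68)(20.79)(409) = 31284 J.
Q = ΔU + W = 31284 + 12514 = 43797 J.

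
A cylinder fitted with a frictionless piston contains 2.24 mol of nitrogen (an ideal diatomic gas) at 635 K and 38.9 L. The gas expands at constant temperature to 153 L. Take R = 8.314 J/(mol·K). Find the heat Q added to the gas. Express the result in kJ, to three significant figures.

Isothermal ⇒ ΔU = 0, so Q = W = nRT ln(V₂/V₁).
Q = (2.24)(8.314)(635) ln(153/38.9) = 11826 × 1.369 = 16195 J.

Q ≈ 16.2 kJ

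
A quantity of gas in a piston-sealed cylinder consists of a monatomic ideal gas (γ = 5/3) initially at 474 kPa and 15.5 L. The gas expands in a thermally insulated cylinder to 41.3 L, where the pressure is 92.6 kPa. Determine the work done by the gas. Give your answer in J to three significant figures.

W ≈ 5280 J

Adiabatic: W = (P₁V₁ − P₂V₂)/(γ − 1) with γ = 5/3.
P₁V₁ = 7347 J, P₂V₂ = 3824 J.
W = (7347 − 3824) / 0.6667 = 5284 J.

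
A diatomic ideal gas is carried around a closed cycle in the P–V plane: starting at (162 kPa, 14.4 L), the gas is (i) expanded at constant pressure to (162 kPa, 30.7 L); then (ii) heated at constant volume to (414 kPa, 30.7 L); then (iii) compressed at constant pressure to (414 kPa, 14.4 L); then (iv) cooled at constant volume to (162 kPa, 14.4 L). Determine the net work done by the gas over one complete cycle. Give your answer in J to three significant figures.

W_net ≈ -4110 J

Constant-volume legs do no work.
W(i) = (162)(30.7 − 14.4) = 2641 J; W(iii) = (414)(14.4 − 30.7) = -6748 J.
W_net = 2641 − 6748 = -4108 J (the counter-clockwise enclosed area).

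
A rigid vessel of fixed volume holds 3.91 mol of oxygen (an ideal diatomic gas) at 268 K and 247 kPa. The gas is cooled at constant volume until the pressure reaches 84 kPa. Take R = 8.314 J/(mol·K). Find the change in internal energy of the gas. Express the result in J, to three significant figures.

Constant volume ⇒ W = 0, so Q = ΔU = nCᵥΔT with Cᵥ = 5R/2 = 20.79 J/(mol·K).
At constant V, T₂/T₁ = P₂/P₁ ⇒ ΔT = T₁(P₂/P₁ − 1) = 268·(84/247 − 1) = -176.9 K.
ΔU = (3.91)(20.79)(-176.9) = -14373 J.

ΔU ≈ -14400 J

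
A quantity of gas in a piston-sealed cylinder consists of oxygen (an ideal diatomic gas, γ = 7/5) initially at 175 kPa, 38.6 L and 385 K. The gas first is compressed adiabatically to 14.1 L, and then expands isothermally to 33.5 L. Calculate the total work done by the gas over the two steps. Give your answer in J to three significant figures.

Step 1 (adiabatic): W = (P₁V₁ − P₂V₂)/(γ−1) = (6755 − 10106)/0.4 = -8377 J.
After step 1: P = 716.7 kPa, V = 14.1 L, T = 576 K.
Step 2 (isothermal): W = P₁V₁ ln(V₂/V₁) = (10106) ln(33.5/14.1) = 8745 J.
W_total = -8377 + 8745 = 368.2 J.

W_total ≈ 368 J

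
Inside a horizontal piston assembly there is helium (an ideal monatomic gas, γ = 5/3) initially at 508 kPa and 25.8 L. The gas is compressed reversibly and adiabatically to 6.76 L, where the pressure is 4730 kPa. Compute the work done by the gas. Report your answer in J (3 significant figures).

W ≈ -28300 J

Adiabatic: W = (P₁V₁ − P₂V₂)/(γ − 1) with γ = 5/3.
P₁V₁ = 13106 J, P₂V₂ = 31975 J.
W = (13106 − 31975) / 0.6667 = -28303 J.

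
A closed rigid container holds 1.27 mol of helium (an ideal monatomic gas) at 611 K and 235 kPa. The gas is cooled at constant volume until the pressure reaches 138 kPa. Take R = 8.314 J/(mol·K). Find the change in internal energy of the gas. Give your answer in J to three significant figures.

ΔU ≈ -3990 J

Constant volume ⇒ W = 0, so Q = ΔU = nCᵥΔT with Cᵥ = 3R/2 = 12.47 J/(mol·K).
At constant V, T₂/T₁ = P₂/P₁ ⇒ ΔT = T₁(P₂/P₁ − 1) = 611·(138/235 − 1) = -252.2 K.
ΔU = (1.27)(12.47)(-252.2) = -3994 J.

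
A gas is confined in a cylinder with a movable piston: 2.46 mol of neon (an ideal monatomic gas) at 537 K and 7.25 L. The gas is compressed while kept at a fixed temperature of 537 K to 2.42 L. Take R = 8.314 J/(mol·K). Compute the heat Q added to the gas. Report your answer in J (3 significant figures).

Q ≈ -12100 J

Isothermal ⇒ ΔU = 0, so Q = W = nRT ln(V₂/V₁).
Q = (2.46)(8.314)(537) ln(2.42/7.25) = 10983 × -1.097 = -12051 J.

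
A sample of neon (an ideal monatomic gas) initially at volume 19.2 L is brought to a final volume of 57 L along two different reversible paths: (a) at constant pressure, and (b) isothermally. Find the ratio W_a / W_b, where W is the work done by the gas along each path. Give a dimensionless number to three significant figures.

Path (a) isobaric: W = P₁(V₂ − V₁) → W_a/(P₁V₁) = 1.969.
Path (b) isothermal: W = P₁V₁ ln(V₂/V₁) → W_b/(P₁V₁) = 1.088.
W_a / W_b = 1.969 / 1.088 = 1.809.

W_a / W_b ≈ 1.81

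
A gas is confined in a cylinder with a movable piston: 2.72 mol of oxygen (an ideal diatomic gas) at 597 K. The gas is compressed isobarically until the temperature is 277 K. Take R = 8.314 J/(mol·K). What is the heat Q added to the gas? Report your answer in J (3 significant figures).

Q ≈ -25300 J

Isobaric: W = nRΔT = (2.72)(8.314)(-320) = -7237 J.
ΔU = nCᵥΔT with Cᵥ = 5R/2: ΔU = (2.72)(20.79)(-320) = -18091 J.
Q = ΔU + W = -18091 − 7237 = -25328 J.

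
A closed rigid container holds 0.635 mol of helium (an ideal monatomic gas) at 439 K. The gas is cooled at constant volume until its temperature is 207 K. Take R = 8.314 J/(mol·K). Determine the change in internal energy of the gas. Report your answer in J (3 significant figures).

Constant volume ⇒ W = 0, so Q = ΔU = nCᵥΔT with Cᵥ = 3R/2 = 12.47 J/(mol·K).
ΔU = (0.635)(12.47)(207 − 439) = -1837 J.

ΔU ≈ -1840 J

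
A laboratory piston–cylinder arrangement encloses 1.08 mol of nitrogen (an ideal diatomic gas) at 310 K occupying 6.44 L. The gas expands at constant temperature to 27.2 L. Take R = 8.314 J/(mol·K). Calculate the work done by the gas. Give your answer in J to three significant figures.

Isothermal: W = nRT ln(V₂/V₁).
W = (1.08)(8.314)(310) × ln(27.2/6.44)
  = 2784 × 1.441
W_by_gas = 4010 J.

W ≈ 4010 J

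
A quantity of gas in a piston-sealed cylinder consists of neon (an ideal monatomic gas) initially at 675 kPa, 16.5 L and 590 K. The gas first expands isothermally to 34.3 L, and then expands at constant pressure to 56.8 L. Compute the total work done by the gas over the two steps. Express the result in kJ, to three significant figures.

Step 1 (isothermal): W = P₁V₁ ln(V₂/V₁) = (11138) ln(34.3/16.5) = 8150 J.
After step 1: P = 324.7 kPa, V = 34.3 L, T = 590 K.
Step 2 (isobaric): W = PΔV = (324.7 kPa)(56.8 − 34.3 L) = 7306 J.
W_total = 8150 + 7306 = 15456 J.

W_total ≈ 15.5 kJ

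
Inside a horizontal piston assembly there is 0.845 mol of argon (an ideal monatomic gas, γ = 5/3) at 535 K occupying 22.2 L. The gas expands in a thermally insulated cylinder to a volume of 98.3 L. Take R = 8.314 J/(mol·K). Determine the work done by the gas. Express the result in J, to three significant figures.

W ≈ 3550 J

Adiabatic: TV^(γ−1) = const with γ = 5/3.
T₂ = T₁ (V₁/V₂)^(γ−1) = 535 × (22.2/98.3)^0.667 = 535 × 0.3709 = 198.4 K.
W_by = nCᵥ(T₁ − T₂) = (0.845)(12.47)(535 − 198.4) = 3547 J.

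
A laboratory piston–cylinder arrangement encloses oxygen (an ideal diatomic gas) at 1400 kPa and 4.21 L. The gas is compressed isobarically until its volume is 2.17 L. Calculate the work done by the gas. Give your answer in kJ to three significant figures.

Isobaric: W = P ΔV.
W = (1400 kPa)(2.17 − 4.21 L) = (1400)(-2.04) = -2856 J.

W ≈ -2.86 kJ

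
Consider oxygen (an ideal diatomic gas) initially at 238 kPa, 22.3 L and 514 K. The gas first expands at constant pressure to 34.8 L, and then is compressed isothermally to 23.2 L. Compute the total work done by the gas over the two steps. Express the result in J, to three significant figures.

W_total ≈ -383 J

Step 1 (isobaric): W = PΔV = (238 kPa)(34.8 − 22.3 L) = 2975 J.
After step 1: P = 238 kPa, V = 34.8 L, T = 802.1 K.
Step 2 (isothermal): W = P₁V₁ ln(V₂/V₁) = (8282) ln(23.2/34.8) = -3358 J.
W_total = 2975 − 3358 = -383.2 J.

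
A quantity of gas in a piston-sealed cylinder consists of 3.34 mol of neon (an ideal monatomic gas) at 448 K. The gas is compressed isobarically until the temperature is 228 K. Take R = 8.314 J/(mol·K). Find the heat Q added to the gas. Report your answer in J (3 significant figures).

Isobaric: W = nRΔT = (3.34)(8.314)(-220) = -6109 J.
ΔU = nCᵥΔT with Cᵥ = 3R/2: ΔU = (3.34)(12.47)(-220) = -9164 J.
Q = ΔU + W = -9164 − 6109 = -15273 J.

Q ≈ -15300 J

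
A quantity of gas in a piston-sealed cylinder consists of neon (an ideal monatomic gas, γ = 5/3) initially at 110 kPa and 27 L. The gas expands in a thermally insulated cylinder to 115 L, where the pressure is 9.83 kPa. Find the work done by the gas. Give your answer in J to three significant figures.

Adiabatic: W = (P₁V₁ − P₂V₂)/(γ − 1) with γ = 5/3.
P₁V₁ = 2970 J, P₂V₂ = 1130 J.
W = (2970 − 1130) / 0.6667 = 2759 J.

W ≈ 2760 J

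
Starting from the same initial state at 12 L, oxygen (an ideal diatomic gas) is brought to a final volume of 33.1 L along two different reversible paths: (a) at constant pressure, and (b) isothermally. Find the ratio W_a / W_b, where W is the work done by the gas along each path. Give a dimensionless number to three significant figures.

Path (a) isobaric: W = P₁(V₂ − V₁) → W_a/(P₁V₁) = 1.758.
Path (b) isothermal: W = P₁V₁ ln(V₂/V₁) → W_b/(P₁V₁) = 1.015.
W_a / W_b = 1.758 / 1.015 = 1.733.

W_a / W_b ≈ 1.73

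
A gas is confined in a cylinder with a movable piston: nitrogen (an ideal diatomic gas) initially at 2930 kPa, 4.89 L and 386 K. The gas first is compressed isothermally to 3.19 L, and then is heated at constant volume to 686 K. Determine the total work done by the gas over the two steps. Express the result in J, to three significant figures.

Step 1 (isothermal): W = P₁V₁ ln(V₂/V₁) = (14328) ln(3.19/4.89) = -6120 J.
Step 2 (isochoric): W = 0 (constant volume).
W_total = -6120 + 0 = -6120 J.

W_total ≈ -6120 J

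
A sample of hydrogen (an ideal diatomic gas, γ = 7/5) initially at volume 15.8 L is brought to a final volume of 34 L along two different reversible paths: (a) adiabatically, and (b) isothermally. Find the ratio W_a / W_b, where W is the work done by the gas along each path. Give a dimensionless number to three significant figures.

W_a / W_b ≈ 0.861

Path (a) adiabatic: W = P₁V₁(1 − (V₁/V₂)^(γ−1))/(γ−1) → W_a/(P₁V₁) = 0.66.
Path (b) isothermal: W = P₁V₁ ln(V₂/V₁) → W_b/(P₁V₁) = 0.7664.
W_a / W_b = 0.66 / 0.7664 = 0.8613.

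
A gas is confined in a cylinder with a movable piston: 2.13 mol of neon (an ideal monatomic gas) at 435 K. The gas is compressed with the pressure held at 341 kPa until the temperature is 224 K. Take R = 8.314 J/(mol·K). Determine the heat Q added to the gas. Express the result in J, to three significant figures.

Q ≈ -9340 J

Isobaric: W = nRΔT = (2.13)(8.314)(-211) = -3737 J.
ΔU = nCᵥΔT with Cᵥ = 3R/2: ΔU = (2.13)(12.47)(-211) = -5605 J.
Q = ΔU + W = -5605 − 3737 = -9341 J.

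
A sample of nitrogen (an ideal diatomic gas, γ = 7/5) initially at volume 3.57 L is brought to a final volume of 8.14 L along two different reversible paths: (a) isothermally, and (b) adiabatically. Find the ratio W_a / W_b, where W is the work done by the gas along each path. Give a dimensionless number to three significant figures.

W_a / W_b ≈ 1.17

Path (a) isothermal: W = P₁V₁ ln(V₂/V₁) → W_a/(P₁V₁) = 0.8242.
Path (b) adiabatic: W = P₁V₁(1 − (V₁/V₂)^(γ−1))/(γ−1) → W_b/(P₁V₁) = 0.7021.
W_a / W_b = 0.8242 / 0.7021 = 1.174.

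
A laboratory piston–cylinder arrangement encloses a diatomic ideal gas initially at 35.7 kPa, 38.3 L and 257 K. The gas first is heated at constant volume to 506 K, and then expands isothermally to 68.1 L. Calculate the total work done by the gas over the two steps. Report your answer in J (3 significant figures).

Step 1 (isochoric): W = 0 (constant volume).
After step 1: P = 70.29 kPa (V unchanged).
Step 2 (isothermal): W = P₁V₁ ln(V₂/V₁) = (2692) ln(68.1/38.3) = 1549 J.
W_total = 0 + 1549 = 1549 J.

W_total ≈ 1550 J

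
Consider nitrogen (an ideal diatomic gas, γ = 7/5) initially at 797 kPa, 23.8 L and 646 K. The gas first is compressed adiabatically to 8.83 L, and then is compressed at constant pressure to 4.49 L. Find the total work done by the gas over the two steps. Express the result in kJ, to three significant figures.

W_total ≈ -36.9 kJ

Step 1 (adiabatic): W = (P₁V₁ − P₂V₂)/(γ−1) = (18969 − 28202)/0.4 = -23084 J.
After step 1: P = 3194 kPa, V = 8.83 L, T = 960.5 K.
Step 2 (isobaric): W = PΔV = (3194 kPa)(4.49 − 8.83 L) = -13862 J.
W_total = -23084 − 13862 = -36945 J.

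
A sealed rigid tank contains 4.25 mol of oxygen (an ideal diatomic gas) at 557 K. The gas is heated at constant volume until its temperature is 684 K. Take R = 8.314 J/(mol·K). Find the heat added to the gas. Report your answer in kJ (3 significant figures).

Constant volume ⇒ W = 0, so Q = ΔU = nCᵥΔT with Cᵥ = 5R/2 = 20.79 J/(mol·K).
ΔU = (4.25)(20.79)(684 − 557) = 11219 J.

Q ≈ 11.2 kJ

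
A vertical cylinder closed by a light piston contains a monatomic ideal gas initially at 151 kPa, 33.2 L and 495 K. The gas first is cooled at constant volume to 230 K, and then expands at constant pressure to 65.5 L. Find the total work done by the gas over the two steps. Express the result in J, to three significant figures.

Step 1 (isochoric): W = 0 (constant volume).
After step 1: P = 70.16 kPa (V unchanged).
Step 2 (isobaric): W = PΔV = (70.16 kPa)(65.5 − 33.2 L) = 2266 J.
W_total = 0 + 2266 = 2266 J.

W_total ≈ 2270 J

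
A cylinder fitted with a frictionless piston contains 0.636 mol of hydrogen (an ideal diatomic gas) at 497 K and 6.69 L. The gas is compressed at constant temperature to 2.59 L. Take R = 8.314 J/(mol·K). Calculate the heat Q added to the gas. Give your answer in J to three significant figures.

Q ≈ -2490 J

Isothermal ⇒ ΔU = 0, so Q = W = nRT ln(V₂/V₁).
Q = (0.636)(8.314)(497) ln(2.59/6.69) = 2628 × -0.949 = -2494 J.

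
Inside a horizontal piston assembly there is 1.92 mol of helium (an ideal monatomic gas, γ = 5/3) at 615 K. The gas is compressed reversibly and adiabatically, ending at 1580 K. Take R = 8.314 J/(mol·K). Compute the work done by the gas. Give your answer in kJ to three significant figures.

Adiabatic ⇒ Q = 0, so W_by = −ΔU = nCᵥ(T₁ − T₂).
Cᵥ = 3R/2 = 12.47 J/(mol·K).
W = (1.92)(12.47)(615 − 1580) = -23106 J.

W ≈ -23.1 kJ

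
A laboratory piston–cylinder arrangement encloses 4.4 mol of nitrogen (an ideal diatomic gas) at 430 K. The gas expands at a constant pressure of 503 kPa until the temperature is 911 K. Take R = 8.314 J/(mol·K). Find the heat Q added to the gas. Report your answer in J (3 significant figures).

Q ≈ 61600 J

Isobaric: W = nRΔT = (4.4)(8.314)(481) = 17596 J.
ΔU = nCᵥΔT with Cᵥ = 5R/2: ΔU = (4.4)(20.79)(481) = 43989 J.
Q = ΔU + W = 43989 + 17596 = 61585 J.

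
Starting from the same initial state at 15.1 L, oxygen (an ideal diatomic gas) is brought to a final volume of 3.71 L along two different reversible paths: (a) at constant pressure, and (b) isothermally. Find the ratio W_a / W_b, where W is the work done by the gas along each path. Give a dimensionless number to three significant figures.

Path (a) isobaric: W = P₁(V₂ − V₁) → W_a/(P₁V₁) = -0.7543.
Path (b) isothermal: W = P₁V₁ ln(V₂/V₁) → W_b/(P₁V₁) = -1.404.
W_a / W_b = -0.7543 / -1.404 = 0.5374.

W_a / W_b ≈ 0.537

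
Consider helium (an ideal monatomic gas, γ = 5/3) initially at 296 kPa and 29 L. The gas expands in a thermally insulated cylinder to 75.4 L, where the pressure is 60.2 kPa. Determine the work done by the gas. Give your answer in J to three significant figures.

Adiabatic: W = (P₁V₁ − P₂V₂)/(γ − 1) with γ = 5/3.
P₁V₁ = 8584 J, P₂V₂ = 4539 J.
W = (8584 − 4539) / 0.6667 = 6067 J.

W ≈ 6070 J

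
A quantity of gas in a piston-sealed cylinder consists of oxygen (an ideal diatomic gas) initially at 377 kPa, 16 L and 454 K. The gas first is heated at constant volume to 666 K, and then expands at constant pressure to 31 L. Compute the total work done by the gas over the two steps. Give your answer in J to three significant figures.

Step 1 (isochoric): W = 0 (constant volume).
After step 1: P = 553 kPa (V unchanged).
Step 2 (isobaric): W = PΔV = (553 kPa)(31 − 16 L) = 8296 J.
W_total = 0 + 8296 = 8296 J.

W_total ≈ 8300 J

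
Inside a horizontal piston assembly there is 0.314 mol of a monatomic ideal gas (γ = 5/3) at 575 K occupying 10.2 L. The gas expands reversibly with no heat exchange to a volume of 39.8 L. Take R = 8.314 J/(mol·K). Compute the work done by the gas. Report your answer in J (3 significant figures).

W ≈ 1340 J

Adiabatic: TV^(γ−1) = const with γ = 5/3.
T₂ = T₁ (V₁/V₂)^(γ−1) = 575 × (10.2/39.8)^0.667 = 575 × 0.4035 = 232 K.
W_by = nCᵥ(T₁ − T₂) = (0.314)(12.47)(575 − 232) = 1343 J.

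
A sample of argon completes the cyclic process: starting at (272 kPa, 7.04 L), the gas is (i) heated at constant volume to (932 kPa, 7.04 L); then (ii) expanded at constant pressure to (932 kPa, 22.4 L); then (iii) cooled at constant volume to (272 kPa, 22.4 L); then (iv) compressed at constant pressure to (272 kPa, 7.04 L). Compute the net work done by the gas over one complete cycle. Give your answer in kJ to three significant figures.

W_net ≈ 10.1 kJ

Constant-volume legs do no work.
W(ii) = (932)(22.4 − 7.04) = 14316 J; W(iv) = (272)(7.04 − 22.4) = -4178 J.
W_net = 14316 − 4178 = 10138 J (the clockwise enclosed area).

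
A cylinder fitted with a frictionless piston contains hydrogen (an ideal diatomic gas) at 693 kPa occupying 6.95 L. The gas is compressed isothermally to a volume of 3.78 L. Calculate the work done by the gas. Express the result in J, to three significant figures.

W ≈ -2930 J

Isothermal: W = nRT ln(V₂/V₁) = P₁V₁ ln(V₂/V₁).
P₁V₁ = (693 kPa)(6.95 L) = 4816 J.
W = 4816 × ln(3.78/6.95) = 4816 × -0.609
W_by_gas = -2933 J.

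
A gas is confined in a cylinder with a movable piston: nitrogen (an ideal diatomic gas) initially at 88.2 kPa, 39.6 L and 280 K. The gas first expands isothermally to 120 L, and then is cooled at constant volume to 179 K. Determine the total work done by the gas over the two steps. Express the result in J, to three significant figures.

W_total ≈ 3870 J

Step 1 (isothermal): W = P₁V₁ ln(V₂/V₁) = (3493) ln(120/39.6) = 3872 J.
Step 2 (isochoric): W = 0 (constant volume).
W_total = 3872 + 0 = 3872 J.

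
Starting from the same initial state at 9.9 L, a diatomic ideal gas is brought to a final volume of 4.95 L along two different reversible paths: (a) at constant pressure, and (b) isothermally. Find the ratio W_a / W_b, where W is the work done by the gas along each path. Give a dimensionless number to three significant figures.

Path (a) isobaric: W = P₁(V₂ − V₁) → W_a/(P₁V₁) = -0.5.
Path (b) isothermal: W = P₁V₁ ln(V₂/V₁) → W_b/(P₁V₁) = -0.6931.
W_a / W_b = -0.5 / -0.6931 = 0.7213.

W_a / W_b ≈ 0.721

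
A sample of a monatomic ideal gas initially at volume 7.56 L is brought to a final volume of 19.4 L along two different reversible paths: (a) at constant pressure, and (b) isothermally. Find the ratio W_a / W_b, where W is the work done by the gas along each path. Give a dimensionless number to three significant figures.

W_a / W_b ≈ 1.66

Path (a) isobaric: W = P₁(V₂ − V₁) → W_a/(P₁V₁) = 1.566.
Path (b) isothermal: W = P₁V₁ ln(V₂/V₁) → W_b/(P₁V₁) = 0.9424.
W_a / W_b = 1.566 / 0.9424 = 1.662.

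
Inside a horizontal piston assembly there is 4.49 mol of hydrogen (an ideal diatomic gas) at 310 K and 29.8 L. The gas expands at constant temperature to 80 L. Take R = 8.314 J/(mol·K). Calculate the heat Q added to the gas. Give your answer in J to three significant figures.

Isothermal ⇒ ΔU = 0, so Q = W = nRT ln(V₂/V₁).
Q = (4.49)(8.314)(310) ln(80/29.8) = 11572 × 0.9875 = 11428 J.

Q ≈ 11400 J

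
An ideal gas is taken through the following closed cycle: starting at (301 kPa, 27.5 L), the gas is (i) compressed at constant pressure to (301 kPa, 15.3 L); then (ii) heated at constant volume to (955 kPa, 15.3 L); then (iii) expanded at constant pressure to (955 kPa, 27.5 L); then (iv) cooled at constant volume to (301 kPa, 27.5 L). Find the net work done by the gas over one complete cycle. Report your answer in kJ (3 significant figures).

W_net ≈ 7.98 kJ

Constant-volume legs do no work.
W(i) = (301)(15.3 − 27.5) = -3672 J; W(iii) = (955)(27.5 − 15.3) = 11651 J.
W_net = -3672 + 11651 = 7979 J (the clockwise enclosed area).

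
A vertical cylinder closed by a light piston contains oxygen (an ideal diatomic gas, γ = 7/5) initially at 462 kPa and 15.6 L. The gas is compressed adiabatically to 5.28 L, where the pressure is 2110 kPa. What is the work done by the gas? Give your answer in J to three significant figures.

W ≈ -9830 J

Adiabatic: W = (P₁V₁ − P₂V₂)/(γ − 1) with γ = 7/5.
P₁V₁ = 7207 J, P₂V₂ = 11141 J.
W = (7207 − 11141) / 0.4 = -9834 J.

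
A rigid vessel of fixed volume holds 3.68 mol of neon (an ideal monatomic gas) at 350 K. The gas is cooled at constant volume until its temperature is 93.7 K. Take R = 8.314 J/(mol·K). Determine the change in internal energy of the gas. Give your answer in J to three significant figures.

Constant volume ⇒ W = 0, so Q = ΔU = nCᵥΔT with Cᵥ = 3R/2 = 12.47 J/(mol·K).
ΔU = (3.68)(12.47)(93.7 − 350) = -11762 J.

ΔU ≈ -11800 J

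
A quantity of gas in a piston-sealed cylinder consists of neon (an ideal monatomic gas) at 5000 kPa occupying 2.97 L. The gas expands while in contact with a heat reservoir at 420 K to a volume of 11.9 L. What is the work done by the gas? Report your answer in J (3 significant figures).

Isothermal: W = nRT ln(V₂/V₁) = P₁V₁ ln(V₂/V₁).
P₁V₁ = (5000 kPa)(2.97 L) = 14850 J.
W = 14850 × ln(11.9/2.97) = 14850 × 1.388
W_by_gas = 20611 J.

W ≈ 20600 J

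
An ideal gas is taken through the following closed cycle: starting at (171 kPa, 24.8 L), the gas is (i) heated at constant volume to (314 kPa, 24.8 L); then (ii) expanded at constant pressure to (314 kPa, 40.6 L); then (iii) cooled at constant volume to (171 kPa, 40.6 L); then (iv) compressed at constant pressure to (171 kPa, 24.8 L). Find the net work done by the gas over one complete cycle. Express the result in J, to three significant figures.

Constant-volume legs do no work.
W(ii) = (314)(40.6 − 24.8) = 4961 J; W(iv) = (171)(24.8 − 40.6) = -2702 J.
W_net = 4961 − 2702 = 2259 J (the clockwise enclosed area).

W_net ≈ 2260 J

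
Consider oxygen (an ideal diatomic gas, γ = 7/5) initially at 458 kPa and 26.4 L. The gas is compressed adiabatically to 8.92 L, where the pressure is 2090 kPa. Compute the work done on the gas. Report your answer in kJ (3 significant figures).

Adiabatic: W = (P₁V₁ − P₂V₂)/(γ − 1) with γ = 7/5.
P₁V₁ = 12091 J, P₂V₂ = 18643 J.
W = (12091 − 18643) / 0.4 = -16379 J.
Work on gas = −W_by = 16379 J.

W ≈ 16.4 kJ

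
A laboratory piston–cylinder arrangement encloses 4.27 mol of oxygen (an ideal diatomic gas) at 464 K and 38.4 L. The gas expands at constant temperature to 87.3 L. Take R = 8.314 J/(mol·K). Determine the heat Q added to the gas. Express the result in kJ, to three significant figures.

Q ≈ 13.5 kJ

Isothermal ⇒ ΔU = 0, so Q = W = nRT ln(V₂/V₁).
Q = (4.27)(8.314)(464) ln(87.3/38.4) = 16472 × 0.8213 = 13529 J.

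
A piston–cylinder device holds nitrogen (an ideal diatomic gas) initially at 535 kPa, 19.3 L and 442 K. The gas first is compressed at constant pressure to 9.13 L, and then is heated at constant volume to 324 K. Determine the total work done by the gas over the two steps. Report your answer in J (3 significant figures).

Step 1 (isobaric): W = PΔV = (535 kPa)(9.13 − 19.3 L) = -5441 J.
Step 2 (isochoric): W = 0 (constant volume).
W_total = -5441 + 0 = -5441 J.

W_total ≈ -5440 J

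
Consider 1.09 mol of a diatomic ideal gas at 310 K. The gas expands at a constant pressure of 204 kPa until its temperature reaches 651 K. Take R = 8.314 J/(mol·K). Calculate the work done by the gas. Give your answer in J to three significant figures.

W ≈ 3090 J

Isobaric: W = P ΔV = nR ΔT.
W = (1.09)(8.314)(651 − 310) = 3090 J.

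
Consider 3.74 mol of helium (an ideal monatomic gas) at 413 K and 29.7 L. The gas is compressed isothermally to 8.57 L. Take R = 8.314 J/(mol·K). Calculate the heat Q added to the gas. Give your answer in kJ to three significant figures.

Q ≈ -16.0 kJ

Isothermal ⇒ ΔU = 0, so Q = W = nRT ln(V₂/V₁).
Q = (3.74)(8.314)(413) ln(8.57/29.7) = 12842 × -1.243 = -15961 J.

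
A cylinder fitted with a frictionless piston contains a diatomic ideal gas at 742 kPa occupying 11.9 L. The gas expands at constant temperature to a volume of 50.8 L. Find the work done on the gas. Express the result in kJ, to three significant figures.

W ≈ -12.8 kJ

Isothermal: W = nRT ln(V₂/V₁) = P₁V₁ ln(V₂/V₁).
P₁V₁ = (742 kPa)(11.9 L) = 8830 J.
W = 8830 × ln(50.8/11.9) = 8830 × 1.451
W_by_gas = 12815 J; work on gas = −W_by = -12815 J.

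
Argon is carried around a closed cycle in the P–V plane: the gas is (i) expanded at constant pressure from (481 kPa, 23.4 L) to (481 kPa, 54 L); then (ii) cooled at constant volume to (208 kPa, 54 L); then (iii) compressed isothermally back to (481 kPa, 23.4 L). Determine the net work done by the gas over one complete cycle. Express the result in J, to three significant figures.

W_net ≈ 5330 J

Leg (i): W = PΔV = (481)(54 − 23.4) = 14719 J.
Leg (ii): W = 0.
Leg (iii): W = PᵢVᵢ ln(V_f/Vᵢ) = (11232) ln(23.4/54) = -9393 J.
W_net = 14719 − 9393 = 5326 J.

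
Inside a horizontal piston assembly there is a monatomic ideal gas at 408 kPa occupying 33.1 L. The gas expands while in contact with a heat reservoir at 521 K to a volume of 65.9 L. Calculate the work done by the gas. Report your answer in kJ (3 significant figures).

Isothermal: W = nRT ln(V₂/V₁) = P₁V₁ ln(V₂/V₁).
P₁V₁ = (408 kPa)(33.1 L) = 13505 J.
W = 13505 × ln(65.9/33.1) = 13505 × 0.6886
W_by_gas = 9299 J.

W ≈ 9.30 kJ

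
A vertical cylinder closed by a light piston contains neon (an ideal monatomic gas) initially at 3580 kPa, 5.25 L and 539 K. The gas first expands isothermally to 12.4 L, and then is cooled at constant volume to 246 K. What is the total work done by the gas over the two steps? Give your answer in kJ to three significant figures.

W_total ≈ 16.2 kJ

Step 1 (isothermal): W = P₁V₁ ln(V₂/V₁) = (18795) ln(12.4/5.25) = 16154 J.
Step 2 (isochoric): W = 0 (constant volume).
W_total = 16154 + 0 = 16154 J.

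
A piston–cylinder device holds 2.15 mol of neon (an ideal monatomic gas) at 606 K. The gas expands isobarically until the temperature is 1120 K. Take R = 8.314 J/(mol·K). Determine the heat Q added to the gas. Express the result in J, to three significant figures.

Q ≈ 23000 J

Isobaric: W = nRΔT = (2.15)(8.314)(514) = 9188 J.
ΔU = nCᵥΔT with Cᵥ = 3R/2: ΔU = (2.15)(12.47)(514) = 13782 J.
Q = ΔU + W = 13782 + 9188 = 22970 J.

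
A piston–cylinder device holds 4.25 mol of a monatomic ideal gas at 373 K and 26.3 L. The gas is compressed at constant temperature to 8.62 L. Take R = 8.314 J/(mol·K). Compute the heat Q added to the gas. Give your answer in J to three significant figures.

Q ≈ -14700 J

Isothermal ⇒ ΔU = 0, so Q = W = nRT ln(V₂/V₁).
Q = (4.25)(8.314)(373) ln(8.62/26.3) = 13180 × -1.115 = -14702 J.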